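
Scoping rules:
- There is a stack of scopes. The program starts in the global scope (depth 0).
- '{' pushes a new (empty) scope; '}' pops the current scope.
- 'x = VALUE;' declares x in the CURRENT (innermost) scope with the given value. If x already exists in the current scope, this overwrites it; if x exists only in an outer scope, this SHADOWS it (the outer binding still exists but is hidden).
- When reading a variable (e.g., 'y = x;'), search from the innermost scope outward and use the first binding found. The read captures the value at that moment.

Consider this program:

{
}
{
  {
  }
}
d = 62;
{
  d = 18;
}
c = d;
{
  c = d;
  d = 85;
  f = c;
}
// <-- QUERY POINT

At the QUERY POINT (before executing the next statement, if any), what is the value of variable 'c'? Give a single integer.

Step 1: enter scope (depth=1)
Step 2: exit scope (depth=0)
Step 3: enter scope (depth=1)
Step 4: enter scope (depth=2)
Step 5: exit scope (depth=1)
Step 6: exit scope (depth=0)
Step 7: declare d=62 at depth 0
Step 8: enter scope (depth=1)
Step 9: declare d=18 at depth 1
Step 10: exit scope (depth=0)
Step 11: declare c=(read d)=62 at depth 0
Step 12: enter scope (depth=1)
Step 13: declare c=(read d)=62 at depth 1
Step 14: declare d=85 at depth 1
Step 15: declare f=(read c)=62 at depth 1
Step 16: exit scope (depth=0)
Visible at query point: c=62 d=62

Answer: 62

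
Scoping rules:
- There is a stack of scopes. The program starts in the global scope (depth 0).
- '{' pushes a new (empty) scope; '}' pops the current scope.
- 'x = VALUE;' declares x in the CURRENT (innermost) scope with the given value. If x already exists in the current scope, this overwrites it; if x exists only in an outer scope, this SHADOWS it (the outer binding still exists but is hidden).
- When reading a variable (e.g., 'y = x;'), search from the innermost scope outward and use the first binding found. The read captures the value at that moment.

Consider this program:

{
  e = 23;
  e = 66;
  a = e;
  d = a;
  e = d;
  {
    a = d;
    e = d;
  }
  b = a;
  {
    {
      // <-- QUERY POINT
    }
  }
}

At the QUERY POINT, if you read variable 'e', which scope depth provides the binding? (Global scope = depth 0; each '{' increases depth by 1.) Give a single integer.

Step 1: enter scope (depth=1)
Step 2: declare e=23 at depth 1
Step 3: declare e=66 at depth 1
Step 4: declare a=(read e)=66 at depth 1
Step 5: declare d=(read a)=66 at depth 1
Step 6: declare e=(read d)=66 at depth 1
Step 7: enter scope (depth=2)
Step 8: declare a=(read d)=66 at depth 2
Step 9: declare e=(read d)=66 at depth 2
Step 10: exit scope (depth=1)
Step 11: declare b=(read a)=66 at depth 1
Step 12: enter scope (depth=2)
Step 13: enter scope (depth=3)
Visible at query point: a=66 b=66 d=66 e=66

Answer: 1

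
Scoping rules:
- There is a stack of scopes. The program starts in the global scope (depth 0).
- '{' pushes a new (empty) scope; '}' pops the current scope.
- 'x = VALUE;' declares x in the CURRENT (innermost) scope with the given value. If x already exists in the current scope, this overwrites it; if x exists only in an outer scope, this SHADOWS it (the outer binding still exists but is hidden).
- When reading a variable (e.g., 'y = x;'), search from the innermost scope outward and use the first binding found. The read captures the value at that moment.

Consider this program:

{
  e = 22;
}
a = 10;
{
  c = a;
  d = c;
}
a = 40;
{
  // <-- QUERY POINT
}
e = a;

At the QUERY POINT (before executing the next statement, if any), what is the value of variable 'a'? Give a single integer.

Answer: 40

Derivation:
Step 1: enter scope (depth=1)
Step 2: declare e=22 at depth 1
Step 3: exit scope (depth=0)
Step 4: declare a=10 at depth 0
Step 5: enter scope (depth=1)
Step 6: declare c=(read a)=10 at depth 1
Step 7: declare d=(read c)=10 at depth 1
Step 8: exit scope (depth=0)
Step 9: declare a=40 at depth 0
Step 10: enter scope (depth=1)
Visible at query point: a=40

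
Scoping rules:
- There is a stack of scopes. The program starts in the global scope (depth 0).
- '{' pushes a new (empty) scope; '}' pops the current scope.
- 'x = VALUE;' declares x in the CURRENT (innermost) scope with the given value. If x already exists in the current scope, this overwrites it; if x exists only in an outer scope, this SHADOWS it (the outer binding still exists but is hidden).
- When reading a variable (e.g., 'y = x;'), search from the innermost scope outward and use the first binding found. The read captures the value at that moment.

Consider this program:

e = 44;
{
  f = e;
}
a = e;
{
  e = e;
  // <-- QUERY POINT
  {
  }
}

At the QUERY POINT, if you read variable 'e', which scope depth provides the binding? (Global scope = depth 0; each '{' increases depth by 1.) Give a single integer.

Answer: 1

Derivation:
Step 1: declare e=44 at depth 0
Step 2: enter scope (depth=1)
Step 3: declare f=(read e)=44 at depth 1
Step 4: exit scope (depth=0)
Step 5: declare a=(read e)=44 at depth 0
Step 6: enter scope (depth=1)
Step 7: declare e=(read e)=44 at depth 1
Visible at query point: a=44 e=44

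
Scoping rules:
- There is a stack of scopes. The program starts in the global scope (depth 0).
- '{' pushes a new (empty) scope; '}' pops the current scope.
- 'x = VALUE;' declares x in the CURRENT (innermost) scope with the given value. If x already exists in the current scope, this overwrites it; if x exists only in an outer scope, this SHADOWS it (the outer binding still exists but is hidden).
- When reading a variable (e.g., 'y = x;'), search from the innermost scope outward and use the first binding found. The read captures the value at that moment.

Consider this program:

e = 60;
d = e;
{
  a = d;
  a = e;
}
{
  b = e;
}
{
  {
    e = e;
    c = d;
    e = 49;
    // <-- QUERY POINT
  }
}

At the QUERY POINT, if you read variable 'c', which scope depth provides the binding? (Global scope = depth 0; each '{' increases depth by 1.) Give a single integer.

Step 1: declare e=60 at depth 0
Step 2: declare d=(read e)=60 at depth 0
Step 3: enter scope (depth=1)
Step 4: declare a=(read d)=60 at depth 1
Step 5: declare a=(read e)=60 at depth 1
Step 6: exit scope (depth=0)
Step 7: enter scope (depth=1)
Step 8: declare b=(read e)=60 at depth 1
Step 9: exit scope (depth=0)
Step 10: enter scope (depth=1)
Step 11: enter scope (depth=2)
Step 12: declare e=(read e)=60 at depth 2
Step 13: declare c=(read d)=60 at depth 2
Step 14: declare e=49 at depth 2
Visible at query point: c=60 d=60 e=49

Answer: 2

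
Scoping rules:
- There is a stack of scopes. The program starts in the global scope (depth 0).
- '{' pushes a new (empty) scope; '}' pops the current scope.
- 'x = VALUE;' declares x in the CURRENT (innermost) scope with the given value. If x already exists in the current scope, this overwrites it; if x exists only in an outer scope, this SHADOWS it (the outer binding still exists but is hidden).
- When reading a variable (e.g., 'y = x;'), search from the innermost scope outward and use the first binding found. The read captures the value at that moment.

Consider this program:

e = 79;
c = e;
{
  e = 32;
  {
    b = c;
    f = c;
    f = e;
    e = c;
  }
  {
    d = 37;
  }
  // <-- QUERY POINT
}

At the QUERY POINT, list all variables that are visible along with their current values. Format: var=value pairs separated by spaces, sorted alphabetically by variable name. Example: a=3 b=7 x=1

Step 1: declare e=79 at depth 0
Step 2: declare c=(read e)=79 at depth 0
Step 3: enter scope (depth=1)
Step 4: declare e=32 at depth 1
Step 5: enter scope (depth=2)
Step 6: declare b=(read c)=79 at depth 2
Step 7: declare f=(read c)=79 at depth 2
Step 8: declare f=(read e)=32 at depth 2
Step 9: declare e=(read c)=79 at depth 2
Step 10: exit scope (depth=1)
Step 11: enter scope (depth=2)
Step 12: declare d=37 at depth 2
Step 13: exit scope (depth=1)
Visible at query point: c=79 e=32

Answer: c=79 e=32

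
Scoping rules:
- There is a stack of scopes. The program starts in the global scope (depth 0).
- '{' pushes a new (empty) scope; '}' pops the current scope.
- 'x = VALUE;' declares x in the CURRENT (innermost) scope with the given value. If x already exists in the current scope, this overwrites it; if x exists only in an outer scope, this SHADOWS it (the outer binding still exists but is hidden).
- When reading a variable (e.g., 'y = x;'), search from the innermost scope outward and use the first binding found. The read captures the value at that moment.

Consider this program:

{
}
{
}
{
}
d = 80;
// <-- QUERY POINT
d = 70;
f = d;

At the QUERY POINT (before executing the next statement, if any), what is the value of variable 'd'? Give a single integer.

Answer: 80

Derivation:
Step 1: enter scope (depth=1)
Step 2: exit scope (depth=0)
Step 3: enter scope (depth=1)
Step 4: exit scope (depth=0)
Step 5: enter scope (depth=1)
Step 6: exit scope (depth=0)
Step 7: declare d=80 at depth 0
Visible at query point: d=80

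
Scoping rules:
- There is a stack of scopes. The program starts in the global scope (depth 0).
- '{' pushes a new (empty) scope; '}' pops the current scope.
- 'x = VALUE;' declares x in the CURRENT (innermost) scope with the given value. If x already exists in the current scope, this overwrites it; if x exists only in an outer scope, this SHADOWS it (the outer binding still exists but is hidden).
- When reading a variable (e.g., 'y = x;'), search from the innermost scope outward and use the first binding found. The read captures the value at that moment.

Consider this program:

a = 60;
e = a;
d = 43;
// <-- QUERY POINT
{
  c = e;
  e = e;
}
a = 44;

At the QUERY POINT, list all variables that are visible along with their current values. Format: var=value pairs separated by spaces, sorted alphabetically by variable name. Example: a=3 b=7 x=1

Answer: a=60 d=43 e=60

Derivation:
Step 1: declare a=60 at depth 0
Step 2: declare e=(read a)=60 at depth 0
Step 3: declare d=43 at depth 0
Visible at query point: a=60 d=43 e=60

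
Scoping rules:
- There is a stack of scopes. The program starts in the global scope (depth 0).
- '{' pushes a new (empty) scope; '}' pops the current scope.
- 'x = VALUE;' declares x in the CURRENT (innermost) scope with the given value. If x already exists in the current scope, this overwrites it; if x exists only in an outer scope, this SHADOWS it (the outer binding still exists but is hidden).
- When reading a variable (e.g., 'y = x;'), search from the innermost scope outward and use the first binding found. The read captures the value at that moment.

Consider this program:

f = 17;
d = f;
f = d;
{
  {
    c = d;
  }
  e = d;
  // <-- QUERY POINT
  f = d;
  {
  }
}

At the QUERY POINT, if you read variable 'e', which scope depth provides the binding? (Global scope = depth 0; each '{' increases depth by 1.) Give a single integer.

Answer: 1

Derivation:
Step 1: declare f=17 at depth 0
Step 2: declare d=(read f)=17 at depth 0
Step 3: declare f=(read d)=17 at depth 0
Step 4: enter scope (depth=1)
Step 5: enter scope (depth=2)
Step 6: declare c=(read d)=17 at depth 2
Step 7: exit scope (depth=1)
Step 8: declare e=(read d)=17 at depth 1
Visible at query point: d=17 e=17 f=17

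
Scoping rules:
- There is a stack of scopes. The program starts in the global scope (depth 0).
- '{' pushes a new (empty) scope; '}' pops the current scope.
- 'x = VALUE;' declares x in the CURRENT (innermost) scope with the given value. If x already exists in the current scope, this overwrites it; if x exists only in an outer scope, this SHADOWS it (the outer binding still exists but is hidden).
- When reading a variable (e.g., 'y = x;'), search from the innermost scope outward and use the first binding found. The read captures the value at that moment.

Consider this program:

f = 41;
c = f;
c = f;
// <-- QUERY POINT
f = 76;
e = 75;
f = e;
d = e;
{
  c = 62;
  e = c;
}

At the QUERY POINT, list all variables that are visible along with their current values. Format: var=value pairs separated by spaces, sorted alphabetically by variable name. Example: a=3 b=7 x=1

Answer: c=41 f=41

Derivation:
Step 1: declare f=41 at depth 0
Step 2: declare c=(read f)=41 at depth 0
Step 3: declare c=(read f)=41 at depth 0
Visible at query point: c=41 f=41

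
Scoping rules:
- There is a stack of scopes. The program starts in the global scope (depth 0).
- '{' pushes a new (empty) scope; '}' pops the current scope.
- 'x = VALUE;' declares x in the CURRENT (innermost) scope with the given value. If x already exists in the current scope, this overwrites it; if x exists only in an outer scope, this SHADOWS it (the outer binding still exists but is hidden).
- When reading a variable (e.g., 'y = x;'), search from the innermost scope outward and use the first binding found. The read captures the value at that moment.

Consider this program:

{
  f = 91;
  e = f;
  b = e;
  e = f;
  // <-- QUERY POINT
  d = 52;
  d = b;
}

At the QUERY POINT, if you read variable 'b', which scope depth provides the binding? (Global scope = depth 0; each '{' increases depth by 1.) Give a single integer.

Step 1: enter scope (depth=1)
Step 2: declare f=91 at depth 1
Step 3: declare e=(read f)=91 at depth 1
Step 4: declare b=(read e)=91 at depth 1
Step 5: declare e=(read f)=91 at depth 1
Visible at query point: b=91 e=91 f=91

Answer: 1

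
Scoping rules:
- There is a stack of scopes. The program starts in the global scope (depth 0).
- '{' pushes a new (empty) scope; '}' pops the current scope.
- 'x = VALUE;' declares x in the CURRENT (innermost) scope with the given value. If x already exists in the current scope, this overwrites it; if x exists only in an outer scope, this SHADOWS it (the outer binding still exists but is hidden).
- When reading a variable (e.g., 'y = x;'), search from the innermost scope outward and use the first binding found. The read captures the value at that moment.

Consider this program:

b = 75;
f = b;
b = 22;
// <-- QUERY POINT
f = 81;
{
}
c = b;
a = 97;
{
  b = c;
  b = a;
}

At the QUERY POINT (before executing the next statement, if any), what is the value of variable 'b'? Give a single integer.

Answer: 22

Derivation:
Step 1: declare b=75 at depth 0
Step 2: declare f=(read b)=75 at depth 0
Step 3: declare b=22 at depth 0
Visible at query point: b=22 f=75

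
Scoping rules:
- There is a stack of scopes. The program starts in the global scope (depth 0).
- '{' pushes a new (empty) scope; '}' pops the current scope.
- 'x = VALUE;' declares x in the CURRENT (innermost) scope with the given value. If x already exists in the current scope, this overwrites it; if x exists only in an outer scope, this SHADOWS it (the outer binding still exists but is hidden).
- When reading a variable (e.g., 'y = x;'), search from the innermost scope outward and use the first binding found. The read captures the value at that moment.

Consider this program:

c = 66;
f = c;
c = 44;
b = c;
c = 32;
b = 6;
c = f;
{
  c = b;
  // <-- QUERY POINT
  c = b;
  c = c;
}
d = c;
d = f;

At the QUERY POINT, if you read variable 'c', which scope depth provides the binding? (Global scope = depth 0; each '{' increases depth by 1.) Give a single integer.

Step 1: declare c=66 at depth 0
Step 2: declare f=(read c)=66 at depth 0
Step 3: declare c=44 at depth 0
Step 4: declare b=(read c)=44 at depth 0
Step 5: declare c=32 at depth 0
Step 6: declare b=6 at depth 0
Step 7: declare c=(read f)=66 at depth 0
Step 8: enter scope (depth=1)
Step 9: declare c=(read b)=6 at depth 1
Visible at query point: b=6 c=6 f=66

Answer: 1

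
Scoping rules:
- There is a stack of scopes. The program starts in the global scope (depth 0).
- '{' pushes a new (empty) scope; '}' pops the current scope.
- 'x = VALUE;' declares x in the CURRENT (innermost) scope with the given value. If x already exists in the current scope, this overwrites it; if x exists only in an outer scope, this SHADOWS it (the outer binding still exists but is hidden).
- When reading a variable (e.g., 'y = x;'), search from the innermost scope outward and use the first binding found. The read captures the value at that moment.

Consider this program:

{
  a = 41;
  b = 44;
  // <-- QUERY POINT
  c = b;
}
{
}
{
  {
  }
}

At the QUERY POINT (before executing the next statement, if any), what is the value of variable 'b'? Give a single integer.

Answer: 44

Derivation:
Step 1: enter scope (depth=1)
Step 2: declare a=41 at depth 1
Step 3: declare b=44 at depth 1
Visible at query point: a=41 b=44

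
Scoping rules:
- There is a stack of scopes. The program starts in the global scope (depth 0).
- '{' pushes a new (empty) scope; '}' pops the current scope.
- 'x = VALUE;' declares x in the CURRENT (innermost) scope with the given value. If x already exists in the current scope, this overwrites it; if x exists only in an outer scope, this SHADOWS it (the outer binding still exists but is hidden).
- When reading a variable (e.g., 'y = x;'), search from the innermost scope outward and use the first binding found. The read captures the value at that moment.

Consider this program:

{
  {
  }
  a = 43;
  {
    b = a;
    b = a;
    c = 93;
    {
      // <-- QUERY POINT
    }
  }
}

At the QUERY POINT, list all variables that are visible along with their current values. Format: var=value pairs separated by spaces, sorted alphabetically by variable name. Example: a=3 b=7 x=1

Step 1: enter scope (depth=1)
Step 2: enter scope (depth=2)
Step 3: exit scope (depth=1)
Step 4: declare a=43 at depth 1
Step 5: enter scope (depth=2)
Step 6: declare b=(read a)=43 at depth 2
Step 7: declare b=(read a)=43 at depth 2
Step 8: declare c=93 at depth 2
Step 9: enter scope (depth=3)
Visible at query point: a=43 b=43 c=93

Answer: a=43 b=43 c=93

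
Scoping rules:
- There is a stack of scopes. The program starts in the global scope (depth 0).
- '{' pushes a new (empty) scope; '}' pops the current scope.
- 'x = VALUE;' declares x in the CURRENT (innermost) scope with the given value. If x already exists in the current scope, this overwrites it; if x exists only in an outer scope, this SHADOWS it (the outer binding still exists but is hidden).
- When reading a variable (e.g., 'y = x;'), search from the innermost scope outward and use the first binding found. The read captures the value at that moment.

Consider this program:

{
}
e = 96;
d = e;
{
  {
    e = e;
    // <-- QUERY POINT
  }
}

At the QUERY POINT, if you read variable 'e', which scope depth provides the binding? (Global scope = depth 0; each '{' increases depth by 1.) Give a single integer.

Step 1: enter scope (depth=1)
Step 2: exit scope (depth=0)
Step 3: declare e=96 at depth 0
Step 4: declare d=(read e)=96 at depth 0
Step 5: enter scope (depth=1)
Step 6: enter scope (depth=2)
Step 7: declare e=(read e)=96 at depth 2
Visible at query point: d=96 e=96

Answer: 2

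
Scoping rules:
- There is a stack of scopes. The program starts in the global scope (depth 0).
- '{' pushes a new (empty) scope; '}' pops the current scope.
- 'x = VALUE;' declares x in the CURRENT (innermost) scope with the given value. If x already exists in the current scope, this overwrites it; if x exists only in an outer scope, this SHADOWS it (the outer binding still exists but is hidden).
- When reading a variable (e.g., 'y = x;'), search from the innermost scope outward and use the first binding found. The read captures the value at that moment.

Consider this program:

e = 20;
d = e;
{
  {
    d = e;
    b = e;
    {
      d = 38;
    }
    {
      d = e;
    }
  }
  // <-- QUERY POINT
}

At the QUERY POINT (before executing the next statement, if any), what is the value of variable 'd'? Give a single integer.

Answer: 20

Derivation:
Step 1: declare e=20 at depth 0
Step 2: declare d=(read e)=20 at depth 0
Step 3: enter scope (depth=1)
Step 4: enter scope (depth=2)
Step 5: declare d=(read e)=20 at depth 2
Step 6: declare b=(read e)=20 at depth 2
Step 7: enter scope (depth=3)
Step 8: declare d=38 at depth 3
Step 9: exit scope (depth=2)
Step 10: enter scope (depth=3)
Step 11: declare d=(read e)=20 at depth 3
Step 12: exit scope (depth=2)
Step 13: exit scope (depth=1)
Visible at query point: d=20 e=20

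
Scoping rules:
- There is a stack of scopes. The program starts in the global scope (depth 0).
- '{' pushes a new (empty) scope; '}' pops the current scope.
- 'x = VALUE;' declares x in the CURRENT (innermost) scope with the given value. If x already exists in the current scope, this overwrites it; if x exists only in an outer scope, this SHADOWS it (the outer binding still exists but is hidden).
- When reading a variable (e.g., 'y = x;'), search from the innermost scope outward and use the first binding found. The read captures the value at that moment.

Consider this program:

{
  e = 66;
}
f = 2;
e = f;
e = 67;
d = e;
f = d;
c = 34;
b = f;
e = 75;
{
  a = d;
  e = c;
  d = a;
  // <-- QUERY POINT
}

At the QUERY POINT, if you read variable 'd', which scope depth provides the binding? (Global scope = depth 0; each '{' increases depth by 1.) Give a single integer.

Answer: 1

Derivation:
Step 1: enter scope (depth=1)
Step 2: declare e=66 at depth 1
Step 3: exit scope (depth=0)
Step 4: declare f=2 at depth 0
Step 5: declare e=(read f)=2 at depth 0
Step 6: declare e=67 at depth 0
Step 7: declare d=(read e)=67 at depth 0
Step 8: declare f=(read d)=67 at depth 0
Step 9: declare c=34 at depth 0
Step 10: declare b=(read f)=67 at depth 0
Step 11: declare e=75 at depth 0
Step 12: enter scope (depth=1)
Step 13: declare a=(read d)=67 at depth 1
Step 14: declare e=(read c)=34 at depth 1
Step 15: declare d=(read a)=67 at depth 1
Visible at query point: a=67 b=67 c=34 d=67 e=34 f=67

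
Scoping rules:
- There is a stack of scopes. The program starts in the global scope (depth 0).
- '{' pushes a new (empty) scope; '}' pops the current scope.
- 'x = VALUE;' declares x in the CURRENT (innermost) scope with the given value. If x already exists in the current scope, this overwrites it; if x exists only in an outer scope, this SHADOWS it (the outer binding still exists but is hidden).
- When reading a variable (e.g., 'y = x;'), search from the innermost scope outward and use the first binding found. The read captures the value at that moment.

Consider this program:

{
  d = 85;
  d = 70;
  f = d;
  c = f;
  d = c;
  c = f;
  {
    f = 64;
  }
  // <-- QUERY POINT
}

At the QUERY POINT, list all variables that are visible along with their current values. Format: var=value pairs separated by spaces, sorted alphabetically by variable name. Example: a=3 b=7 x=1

Answer: c=70 d=70 f=70

Derivation:
Step 1: enter scope (depth=1)
Step 2: declare d=85 at depth 1
Step 3: declare d=70 at depth 1
Step 4: declare f=(read d)=70 at depth 1
Step 5: declare c=(read f)=70 at depth 1
Step 6: declare d=(read c)=70 at depth 1
Step 7: declare c=(read f)=70 at depth 1
Step 8: enter scope (depth=2)
Step 9: declare f=64 at depth 2
Step 10: exit scope (depth=1)
Visible at query point: c=70 d=70 f=70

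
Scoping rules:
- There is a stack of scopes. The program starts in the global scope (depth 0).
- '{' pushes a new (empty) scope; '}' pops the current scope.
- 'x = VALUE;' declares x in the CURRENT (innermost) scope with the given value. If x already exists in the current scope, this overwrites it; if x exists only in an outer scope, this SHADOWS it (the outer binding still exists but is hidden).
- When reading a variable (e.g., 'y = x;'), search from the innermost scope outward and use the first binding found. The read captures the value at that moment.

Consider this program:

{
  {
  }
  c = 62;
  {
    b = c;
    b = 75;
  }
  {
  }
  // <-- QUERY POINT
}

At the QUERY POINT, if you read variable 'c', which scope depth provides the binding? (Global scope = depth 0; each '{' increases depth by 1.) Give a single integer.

Step 1: enter scope (depth=1)
Step 2: enter scope (depth=2)
Step 3: exit scope (depth=1)
Step 4: declare c=62 at depth 1
Step 5: enter scope (depth=2)
Step 6: declare b=(read c)=62 at depth 2
Step 7: declare b=75 at depth 2
Step 8: exit scope (depth=1)
Step 9: enter scope (depth=2)
Step 10: exit scope (depth=1)
Visible at query point: c=62

Answer: 1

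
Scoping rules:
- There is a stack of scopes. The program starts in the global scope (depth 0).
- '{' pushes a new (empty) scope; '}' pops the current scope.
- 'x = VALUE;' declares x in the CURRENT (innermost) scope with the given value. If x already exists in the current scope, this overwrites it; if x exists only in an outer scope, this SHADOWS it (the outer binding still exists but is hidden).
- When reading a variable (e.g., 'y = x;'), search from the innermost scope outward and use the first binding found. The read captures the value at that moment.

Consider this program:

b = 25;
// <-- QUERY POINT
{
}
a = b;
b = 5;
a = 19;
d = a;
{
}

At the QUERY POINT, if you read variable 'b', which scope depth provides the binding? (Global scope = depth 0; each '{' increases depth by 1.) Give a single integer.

Step 1: declare b=25 at depth 0
Visible at query point: b=25

Answer: 0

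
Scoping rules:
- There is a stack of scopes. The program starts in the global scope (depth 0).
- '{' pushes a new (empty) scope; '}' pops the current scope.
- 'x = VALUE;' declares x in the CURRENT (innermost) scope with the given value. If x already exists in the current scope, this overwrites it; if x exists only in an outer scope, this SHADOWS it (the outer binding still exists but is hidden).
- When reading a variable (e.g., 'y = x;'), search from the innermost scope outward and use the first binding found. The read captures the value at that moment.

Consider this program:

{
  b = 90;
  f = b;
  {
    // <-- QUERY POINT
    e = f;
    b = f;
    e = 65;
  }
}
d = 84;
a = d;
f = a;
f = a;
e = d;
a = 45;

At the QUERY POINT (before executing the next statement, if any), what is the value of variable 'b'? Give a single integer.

Answer: 90

Derivation:
Step 1: enter scope (depth=1)
Step 2: declare b=90 at depth 1
Step 3: declare f=(read b)=90 at depth 1
Step 4: enter scope (depth=2)
Visible at query point: b=90 f=90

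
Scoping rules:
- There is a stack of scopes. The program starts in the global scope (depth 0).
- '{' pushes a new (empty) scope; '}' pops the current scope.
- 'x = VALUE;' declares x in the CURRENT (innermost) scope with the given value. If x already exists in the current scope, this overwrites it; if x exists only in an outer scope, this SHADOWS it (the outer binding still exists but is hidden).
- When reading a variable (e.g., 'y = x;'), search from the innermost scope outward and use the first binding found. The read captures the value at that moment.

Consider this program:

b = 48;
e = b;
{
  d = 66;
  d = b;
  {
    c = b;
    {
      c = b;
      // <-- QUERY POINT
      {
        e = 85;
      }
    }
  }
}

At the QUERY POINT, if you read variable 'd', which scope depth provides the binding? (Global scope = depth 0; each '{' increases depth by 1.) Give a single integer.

Answer: 1

Derivation:
Step 1: declare b=48 at depth 0
Step 2: declare e=(read b)=48 at depth 0
Step 3: enter scope (depth=1)
Step 4: declare d=66 at depth 1
Step 5: declare d=(read b)=48 at depth 1
Step 6: enter scope (depth=2)
Step 7: declare c=(read b)=48 at depth 2
Step 8: enter scope (depth=3)
Step 9: declare c=(read b)=48 at depth 3
Visible at query point: b=48 c=48 d=48 e=48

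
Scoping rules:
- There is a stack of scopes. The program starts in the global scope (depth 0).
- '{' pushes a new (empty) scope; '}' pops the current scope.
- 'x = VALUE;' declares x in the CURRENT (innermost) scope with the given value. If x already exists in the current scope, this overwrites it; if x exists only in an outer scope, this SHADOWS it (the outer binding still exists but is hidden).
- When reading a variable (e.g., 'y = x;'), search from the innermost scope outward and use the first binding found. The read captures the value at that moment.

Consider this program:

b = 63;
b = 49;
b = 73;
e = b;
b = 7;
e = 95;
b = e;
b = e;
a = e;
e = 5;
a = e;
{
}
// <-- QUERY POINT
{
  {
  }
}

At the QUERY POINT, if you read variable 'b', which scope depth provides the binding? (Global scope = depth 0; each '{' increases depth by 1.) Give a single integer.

Answer: 0

Derivation:
Step 1: declare b=63 at depth 0
Step 2: declare b=49 at depth 0
Step 3: declare b=73 at depth 0
Step 4: declare e=(read b)=73 at depth 0
Step 5: declare b=7 at depth 0
Step 6: declare e=95 at depth 0
Step 7: declare b=(read e)=95 at depth 0
Step 8: declare b=(read e)=95 at depth 0
Step 9: declare a=(read e)=95 at depth 0
Step 10: declare e=5 at depth 0
Step 11: declare a=(read e)=5 at depth 0
Step 12: enter scope (depth=1)
Step 13: exit scope (depth=0)
Visible at query point: a=5 b=95 e=5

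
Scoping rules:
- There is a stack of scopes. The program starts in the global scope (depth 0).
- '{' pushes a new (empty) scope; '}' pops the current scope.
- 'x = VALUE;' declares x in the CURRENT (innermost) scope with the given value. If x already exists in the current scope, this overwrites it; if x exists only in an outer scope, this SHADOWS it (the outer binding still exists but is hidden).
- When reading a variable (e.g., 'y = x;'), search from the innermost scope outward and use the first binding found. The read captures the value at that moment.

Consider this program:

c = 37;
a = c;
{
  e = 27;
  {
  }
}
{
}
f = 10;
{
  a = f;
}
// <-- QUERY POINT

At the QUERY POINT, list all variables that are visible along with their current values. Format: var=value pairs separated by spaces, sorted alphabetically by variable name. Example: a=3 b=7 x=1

Answer: a=37 c=37 f=10

Derivation:
Step 1: declare c=37 at depth 0
Step 2: declare a=(read c)=37 at depth 0
Step 3: enter scope (depth=1)
Step 4: declare e=27 at depth 1
Step 5: enter scope (depth=2)
Step 6: exit scope (depth=1)
Step 7: exit scope (depth=0)
Step 8: enter scope (depth=1)
Step 9: exit scope (depth=0)
Step 10: declare f=10 at depth 0
Step 11: enter scope (depth=1)
Step 12: declare a=(read f)=10 at depth 1
Step 13: exit scope (depth=0)
Visible at query point: a=37 c=37 f=10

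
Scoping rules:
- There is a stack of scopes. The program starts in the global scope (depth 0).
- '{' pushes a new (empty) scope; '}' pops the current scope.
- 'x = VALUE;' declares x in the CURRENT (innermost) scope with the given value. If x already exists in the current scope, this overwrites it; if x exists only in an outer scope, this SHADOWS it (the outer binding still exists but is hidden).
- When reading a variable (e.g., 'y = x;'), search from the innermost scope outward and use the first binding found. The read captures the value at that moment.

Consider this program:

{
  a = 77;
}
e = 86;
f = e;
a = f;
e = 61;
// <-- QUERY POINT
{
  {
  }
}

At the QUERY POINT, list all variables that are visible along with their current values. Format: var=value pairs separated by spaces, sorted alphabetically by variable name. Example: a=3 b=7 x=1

Answer: a=86 e=61 f=86

Derivation:
Step 1: enter scope (depth=1)
Step 2: declare a=77 at depth 1
Step 3: exit scope (depth=0)
Step 4: declare e=86 at depth 0
Step 5: declare f=(read e)=86 at depth 0
Step 6: declare a=(read f)=86 at depth 0
Step 7: declare e=61 at depth 0
Visible at query point: a=86 e=61 f=86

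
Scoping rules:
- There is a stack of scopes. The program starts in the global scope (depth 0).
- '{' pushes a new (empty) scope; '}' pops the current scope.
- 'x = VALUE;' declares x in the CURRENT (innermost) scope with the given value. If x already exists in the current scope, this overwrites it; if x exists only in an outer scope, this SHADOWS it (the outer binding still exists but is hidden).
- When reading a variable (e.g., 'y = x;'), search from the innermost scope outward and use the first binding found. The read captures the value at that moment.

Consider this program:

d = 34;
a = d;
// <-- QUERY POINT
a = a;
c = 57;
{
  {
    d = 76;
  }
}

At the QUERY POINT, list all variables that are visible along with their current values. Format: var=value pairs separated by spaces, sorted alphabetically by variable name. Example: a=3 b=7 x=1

Answer: a=34 d=34

Derivation:
Step 1: declare d=34 at depth 0
Step 2: declare a=(read d)=34 at depth 0
Visible at query point: a=34 d=34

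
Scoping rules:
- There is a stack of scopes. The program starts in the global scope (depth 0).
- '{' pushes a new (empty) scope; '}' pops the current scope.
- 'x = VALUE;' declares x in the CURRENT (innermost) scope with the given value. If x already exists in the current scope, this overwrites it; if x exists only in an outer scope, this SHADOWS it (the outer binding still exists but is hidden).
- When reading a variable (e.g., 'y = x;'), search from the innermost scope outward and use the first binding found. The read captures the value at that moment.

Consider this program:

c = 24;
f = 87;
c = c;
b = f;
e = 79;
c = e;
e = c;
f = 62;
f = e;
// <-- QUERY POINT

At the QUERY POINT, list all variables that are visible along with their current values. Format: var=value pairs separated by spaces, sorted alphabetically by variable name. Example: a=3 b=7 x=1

Answer: b=87 c=79 e=79 f=79

Derivation:
Step 1: declare c=24 at depth 0
Step 2: declare f=87 at depth 0
Step 3: declare c=(read c)=24 at depth 0
Step 4: declare b=(read f)=87 at depth 0
Step 5: declare e=79 at depth 0
Step 6: declare c=(read e)=79 at depth 0
Step 7: declare e=(read c)=79 at depth 0
Step 8: declare f=62 at depth 0
Step 9: declare f=(read e)=79 at depth 0
Visible at query point: b=87 c=79 e=79 f=79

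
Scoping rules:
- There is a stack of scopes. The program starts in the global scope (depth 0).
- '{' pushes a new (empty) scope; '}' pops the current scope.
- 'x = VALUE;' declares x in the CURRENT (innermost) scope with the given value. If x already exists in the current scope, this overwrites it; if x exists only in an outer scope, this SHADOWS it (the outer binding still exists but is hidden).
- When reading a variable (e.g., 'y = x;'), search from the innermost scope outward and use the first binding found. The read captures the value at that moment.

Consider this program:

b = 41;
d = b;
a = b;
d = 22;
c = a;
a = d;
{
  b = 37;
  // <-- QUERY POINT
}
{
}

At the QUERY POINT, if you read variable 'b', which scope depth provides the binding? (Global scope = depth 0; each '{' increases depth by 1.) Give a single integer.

Step 1: declare b=41 at depth 0
Step 2: declare d=(read b)=41 at depth 0
Step 3: declare a=(read b)=41 at depth 0
Step 4: declare d=22 at depth 0
Step 5: declare c=(read a)=41 at depth 0
Step 6: declare a=(read d)=22 at depth 0
Step 7: enter scope (depth=1)
Step 8: declare b=37 at depth 1
Visible at query point: a=22 b=37 c=41 d=22

Answer: 1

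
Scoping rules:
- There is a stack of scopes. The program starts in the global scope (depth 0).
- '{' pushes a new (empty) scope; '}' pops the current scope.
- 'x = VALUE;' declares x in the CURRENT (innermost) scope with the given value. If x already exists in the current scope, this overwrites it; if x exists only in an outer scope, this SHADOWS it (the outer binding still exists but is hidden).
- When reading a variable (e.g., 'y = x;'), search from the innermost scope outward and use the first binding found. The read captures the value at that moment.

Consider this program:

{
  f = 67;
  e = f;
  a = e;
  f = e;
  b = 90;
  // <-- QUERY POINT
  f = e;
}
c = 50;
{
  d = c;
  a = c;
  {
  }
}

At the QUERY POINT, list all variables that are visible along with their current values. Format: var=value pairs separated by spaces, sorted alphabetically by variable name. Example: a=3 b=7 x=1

Answer: a=67 b=90 e=67 f=67

Derivation:
Step 1: enter scope (depth=1)
Step 2: declare f=67 at depth 1
Step 3: declare e=(read f)=67 at depth 1
Step 4: declare a=(read e)=67 at depth 1
Step 5: declare f=(read e)=67 at depth 1
Step 6: declare b=90 at depth 1
Visible at query point: a=67 b=90 e=67 f=67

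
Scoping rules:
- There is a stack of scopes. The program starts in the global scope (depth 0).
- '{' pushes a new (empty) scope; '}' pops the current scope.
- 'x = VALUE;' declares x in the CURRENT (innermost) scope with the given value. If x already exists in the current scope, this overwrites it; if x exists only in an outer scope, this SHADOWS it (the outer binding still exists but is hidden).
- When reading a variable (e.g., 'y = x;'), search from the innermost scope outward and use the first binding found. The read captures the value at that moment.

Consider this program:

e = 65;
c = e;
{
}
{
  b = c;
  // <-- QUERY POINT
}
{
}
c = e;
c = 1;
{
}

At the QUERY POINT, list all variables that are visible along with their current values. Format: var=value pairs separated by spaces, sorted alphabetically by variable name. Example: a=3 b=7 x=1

Answer: b=65 c=65 e=65

Derivation:
Step 1: declare e=65 at depth 0
Step 2: declare c=(read e)=65 at depth 0
Step 3: enter scope (depth=1)
Step 4: exit scope (depth=0)
Step 5: enter scope (depth=1)
Step 6: declare b=(read c)=65 at depth 1
Visible at query point: b=65 c=65 e=65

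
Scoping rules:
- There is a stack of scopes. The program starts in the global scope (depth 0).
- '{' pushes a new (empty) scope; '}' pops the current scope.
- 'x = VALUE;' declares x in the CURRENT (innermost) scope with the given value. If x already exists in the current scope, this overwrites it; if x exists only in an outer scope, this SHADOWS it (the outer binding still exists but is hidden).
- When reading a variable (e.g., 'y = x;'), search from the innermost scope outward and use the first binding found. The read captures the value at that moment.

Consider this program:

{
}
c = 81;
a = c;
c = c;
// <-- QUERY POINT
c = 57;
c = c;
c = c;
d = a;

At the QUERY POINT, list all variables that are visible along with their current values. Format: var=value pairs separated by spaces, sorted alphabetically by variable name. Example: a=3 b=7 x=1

Step 1: enter scope (depth=1)
Step 2: exit scope (depth=0)
Step 3: declare c=81 at depth 0
Step 4: declare a=(read c)=81 at depth 0
Step 5: declare c=(read c)=81 at depth 0
Visible at query point: a=81 c=81

Answer: a=81 c=81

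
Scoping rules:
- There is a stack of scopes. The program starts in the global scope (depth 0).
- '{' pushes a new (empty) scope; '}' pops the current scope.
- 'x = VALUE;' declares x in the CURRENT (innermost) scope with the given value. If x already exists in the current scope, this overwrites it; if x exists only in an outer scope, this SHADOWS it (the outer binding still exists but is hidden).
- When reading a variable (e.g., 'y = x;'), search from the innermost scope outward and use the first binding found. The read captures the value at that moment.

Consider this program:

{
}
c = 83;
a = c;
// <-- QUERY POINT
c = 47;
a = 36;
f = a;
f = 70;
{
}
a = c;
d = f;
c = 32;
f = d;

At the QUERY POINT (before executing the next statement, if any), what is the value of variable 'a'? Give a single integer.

Answer: 83

Derivation:
Step 1: enter scope (depth=1)
Step 2: exit scope (depth=0)
Step 3: declare c=83 at depth 0
Step 4: declare a=(read c)=83 at depth 0
Visible at query point: a=83 c=83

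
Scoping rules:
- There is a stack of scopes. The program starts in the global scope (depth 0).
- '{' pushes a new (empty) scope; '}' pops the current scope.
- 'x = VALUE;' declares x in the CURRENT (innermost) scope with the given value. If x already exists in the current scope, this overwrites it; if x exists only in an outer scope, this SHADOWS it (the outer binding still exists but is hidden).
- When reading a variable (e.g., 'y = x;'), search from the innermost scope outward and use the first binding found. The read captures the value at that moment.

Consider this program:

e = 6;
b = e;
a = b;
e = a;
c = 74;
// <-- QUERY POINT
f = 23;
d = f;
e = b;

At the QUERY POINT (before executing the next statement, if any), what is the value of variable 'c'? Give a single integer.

Step 1: declare e=6 at depth 0
Step 2: declare b=(read e)=6 at depth 0
Step 3: declare a=(read b)=6 at depth 0
Step 4: declare e=(read a)=6 at depth 0
Step 5: declare c=74 at depth 0
Visible at query point: a=6 b=6 c=74 e=6

Answer: 74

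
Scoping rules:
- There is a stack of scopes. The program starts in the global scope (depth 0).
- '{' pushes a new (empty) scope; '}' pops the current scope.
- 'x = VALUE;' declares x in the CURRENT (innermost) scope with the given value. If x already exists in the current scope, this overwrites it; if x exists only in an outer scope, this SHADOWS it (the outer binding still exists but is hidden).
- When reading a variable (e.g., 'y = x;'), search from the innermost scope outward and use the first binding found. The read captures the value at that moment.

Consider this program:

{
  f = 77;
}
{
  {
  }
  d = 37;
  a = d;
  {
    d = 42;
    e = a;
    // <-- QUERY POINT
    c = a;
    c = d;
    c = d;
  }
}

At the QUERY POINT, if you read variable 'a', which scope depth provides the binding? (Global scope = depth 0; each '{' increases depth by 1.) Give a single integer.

Answer: 1

Derivation:
Step 1: enter scope (depth=1)
Step 2: declare f=77 at depth 1
Step 3: exit scope (depth=0)
Step 4: enter scope (depth=1)
Step 5: enter scope (depth=2)
Step 6: exit scope (depth=1)
Step 7: declare d=37 at depth 1
Step 8: declare a=(read d)=37 at depth 1
Step 9: enter scope (depth=2)
Step 10: declare d=42 at depth 2
Step 11: declare e=(read a)=37 at depth 2
Visible at query point: a=37 d=42 e=37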